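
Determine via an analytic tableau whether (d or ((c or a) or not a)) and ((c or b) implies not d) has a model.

Satisfiable

Initial set: {((d or ((c or a) or not a)) and ((c or b) implies not d))}.
((d or ((c or a) or not a)) and ((c or b) implies not d)): α-rule — add (d or ((c or a) or not a)), ((c or b) implies not d).
(d or ((c or a) or not a)): β-rule — branch into d  //  ((c or a) or not a).
  branch 1 (add d):
    ((c or b) implies not d): β-rule — branch into not (c or b)  //  not d.
      branch 1.1 (add not (c or b)):
        not (c or b): α-rule — add not c, not b.
        ○ open, literals {b=false, c=false, d=true}.
      branch 1.2 (add not d):
        × closes — contains both d and not d.
  branch 2 (add ((c or a) or not a)):
    ((c or b) implies not d): β-rule — branch into not (c or b)  //  not d.
      branch 2.1 (add not (c or b)):
        not (c or b): α-rule — add not c, not b.
        ((c or a) or not a): β-rule — branch into (c or a)  //  not a.
          branch 2.1.1 (add (c or a)):
            (c or a): β-rule — branch into c  //  a.
              branch 2.1.1.1 (add c):
                × closes — contains both c and not c.
              branch 2.1.1.2 (add a):
                ○ open, literals {a=true, b=false, c=false}.
          branch 2.1.2 (add not a):
            ○ open, literals {a=false, b=false, c=false}.
      branch 2.2 (add not d):
        ((c or a) or not a): β-rule — branch into (c or a)  //  not a.
          branch 2.2.1 (add (c or a)):
            (c or a): β-rule — branch into c  //  a.
              branch 2.2.1.1 (add c):
                ○ open, literals {c=true, d=false}.
              branch 2.2.1.2 (add a):
                ○ open, literals {a=true, d=false}.
          branch 2.2.2 (add not a):
            ○ open, literals {a=false, d=false}.
2 branches closed, 6 open.
An open branch gives a satisfying assignment: b=false, c=false, d=true.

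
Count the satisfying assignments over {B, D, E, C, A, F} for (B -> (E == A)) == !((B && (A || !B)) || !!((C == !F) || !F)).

24

Initial set: {((B -> (E == A)) == !((B && (A || !B)) || !!((C == !F) || !F)))}.
((B -> (E == A)) == !((B && (A || !B)) || !!((C == !F) || !F))): β-rule — branch into (B -> (E == A)), !((B && (A || !B)) || !!((C == !F) || !F))  //  !(B -> (E == A)), !!((B && (A || !B)) || !!((C == !F) || !F)).
  branch 1 (add (B -> (E == A)), !((B && (A || !B)) || !!((C == !F) || !F))):
    !((B && (A || !B)) || !!((C == !F) || !F)): α-rule — add !(B && (A || !B)), !!!((C == !F) || !F).
    !!!((C == !F) || !F): drop double negation, giving !((C == !F) || !F).
    !((C == !F) || !F): α-rule — add !(C == !F), !!F.
    (B -> (E == A)): β-rule — branch into !B  //  (E == A).
      branch 1.1 (add !B):
        !(B && (A || !B)): β-rule — branch into !B  //  !(A || !B).
          branch 1.1.1 (add !B):
            !(C == !F): β-rule — branch into C, !!F  //  !C, !F.
              branch 1.1.1.1 (add C, !!F):
                ○ open, literals {B=0, C=1, F=1}.
              branch 1.1.1.2 (add !C, !F):
                × closes — contains both F and !F.
          branch 1.1.2 (add !(A || !B)):
            !(A || !B): α-rule — add !A, !!B.
            × closes — contains both B and !B.
      branch 1.2 (add (E == A)):
        !(B && (A || !B)): β-rule — branch into !B  //  !(A || !B).
          branch 1.2.1 (add !B):
            !(C == !F): β-rule — branch into C, !!F  //  !C, !F.
              branch 1.2.1.1 (add C, !!F):
                (E == A): β-rule — branch into E, A  //  !E, !A.
                  branch 1.2.1.1.1 (add E, A):
                    ○ open, literals {A=1, B=0, C=1, E=1, F=1}.
                  branch 1.2.1.1.2 (add !E, !A):
                    ○ open, literals {A=0, B=0, C=1, E=0, F=1}.
              branch 1.2.1.2 (add !C, !F):
                × closes — contains both F and !F.
          branch 1.2.2 (add !(A || !B)):
            !(A || !B): α-rule — add !A, !!B.
            !(C == !F): β-rule — branch into C, !!F  //  !C, !F.
              branch 1.2.2.1 (add C, !!F):
                (E == A): β-rule — branch into E, A  //  !E, !A.
                  branch 1.2.2.1.1 (add E, A):
                    × closes — contains both A and !A.
                  branch 1.2.2.1.2 (add !E, !A):
                    ○ open, literals {A=0, B=1, C=1, E=0, F=1}.
              branch 1.2.2.2 (add !C, !F):
                × closes — contains both F and !F.
  branch 2 (add !(B -> (E == A)), !!((B && (A || !B)) || !!((C == !F) || !F))):
    !(B -> (E == A)): α-rule — add B, !(E == A).
    !!((B && (A || !B)) || !!((C == !F) || !F)): β-rule — branch into (B && (A || !B))  //  !!((C == !F) || !F).
      branch 2.1 (add (B && (A || !B))):
        (B && (A || !B)): α-rule — add B, (A || !B).
        !(E == A): β-rule — branch into E, !A  //  !E, A.
          branch 2.1.1 (add E, !A):
            (A || !B): β-rule — branch into A  //  !B.
              branch 2.1.1.1 (add A):
                × closes — contains both A and !A.
              branch 2.1.1.2 (add !B):
                × closes — contains both B and !B.
          branch 2.1.2 (add !E, A):
            (A || !B): β-rule — branch into A  //  !B.
              branch 2.1.2.1 (add A):
                ○ open, literals {A=1, B=1, E=0}.
              branch 2.1.2.2 (add !B):
                × closes — contains both B and !B.
      branch 2.2 (add !!((C == !F) || !F)):
        !!((C == !F) || !F): drop double negation, giving ((C == !F) || !F).
        !(E == A): β-rule — branch into E, !A  //  !E, A.
          branch 2.2.1 (add E, !A):
            ((C == !F) || !F): β-rule — branch into (C == !F)  //  !F.
              branch 2.2.1.1 (add (C == !F)):
                (C == !F): β-rule — branch into C, !F  //  !C, !!F.
                  branch 2.2.1.1.1 (add C, !F):
                    ○ open, literals {A=0, B=1, C=1, E=1, F=0}.
                  branch 2.2.1.1.2 (add !C, !!F):
                    ○ open, literals {A=0, B=1, C=0, E=1, F=1}.
              branch 2.2.1.2 (add !F):
                ○ open, literals {A=0, B=1, E=1, F=0}.
          branch 2.2.2 (add !E, A):
            ((C == !F) || !F): β-rule — branch into (C == !F)  //  !F.
              branch 2.2.2.1 (add (C == !F)):
                (C == !F): β-rule — branch into C, !F  //  !C, !!F.
                  branch 2.2.2.1.1 (add C, !F):
                    ○ open, literals {A=1, B=1, C=1, E=0, F=0}.
                  branch 2.2.2.1.2 (add !C, !!F):
                    ○ open, literals {A=1, B=1, C=0, E=0, F=1}.
              branch 2.2.2.2 (add !F):
                ○ open, literals {A=1, B=1, E=0, F=0}.
8 branches closed, 11 open.
Each open branch fixes some atoms; the unmentioned ones are free. Counting distinct full assignments: branch {B=0, C=1, F=1} (D, E, A) contributes 8 new; branch {A=1, B=0, C=1, E=1, F=1} (D) contributes 0 new; branch {A=0, B=0, C=1, E=0, F=1} (D) contributes 0 new; branch {A=0, B=1, C=1, E=0, F=1} (D) contributes 2 new; branch {A=1, B=1, E=0} (D, C, F) contributes 8 new; branch {A=0, B=1, C=1, E=1, F=0} (D) contributes 2 new; branch {A=0, B=1, C=0, E=1, F=1} (D) contributes 2 new; branch {A=0, B=1, E=1, F=0} (D, C) contributes 2 new; branch {A=1, B=1, C=1, E=0, F=0} (D) contributes 0 new; branch {A=1, B=1, C=0, E=0, F=1} (D) contributes 0 new; branch {A=1, B=1, E=0, F=0} (D, C) contributes 0 new. Total: 24.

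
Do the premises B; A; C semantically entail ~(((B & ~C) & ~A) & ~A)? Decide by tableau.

Yes

Initial set: {B; A; C; ~~(((B & ~C) & ~A) & ~A)}.
~~(((B & ~C) & ~A) & ~A): α-rule — add ((B & ~C) & ~A), ~A.
× closes — contains both A and ~A.
All 1 branch closes.
Every branch closed, so the premises entail the conclusion.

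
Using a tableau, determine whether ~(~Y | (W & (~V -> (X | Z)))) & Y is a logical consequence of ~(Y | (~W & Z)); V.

No

Initial set: {~(Y | (~W & Z)); V; ~(~(~Y | (W & (~V -> (X | Z)))) & Y)}.
~(Y | (~W & Z)): α-rule — add ~Y, ~(~W & Z).
~(~(~Y | (W & (~V -> (X | Z)))) & Y): β-rule — branch into ~~(~Y | (W & (~V -> (X | Z))))  //  ~Y.
  branch 1 (add ~~(~Y | (W & (~V -> (X | Z))))):
    ~(~W & Z): β-rule — branch into ~~W  //  ~Z.
      branch 1.1 (add ~~W):
        ~~(~Y | (W & (~V -> (X | Z)))): β-rule — branch into ~Y  //  (W & (~V -> (X | Z))).
          branch 1.1.1 (add ~Y):
            ○ open, literals {V=true, W=true, Y=false}.
          branch 1.1.2 (add (W & (~V -> (X | Z)))):
            (W & (~V -> (X | Z))): α-rule — add W, (~V -> (X | Z)).
            (~V -> (X | Z)): β-rule — branch into ~~V  //  (X | Z).
              branch 1.1.2.1 (add ~~V):
                ○ open, literals {V=true, W=true, Y=false}.
              branch 1.1.2.2 (add (X | Z)):
                (X | Z): β-rule — branch into X  //  Z.
                  branch 1.1.2.2.1 (add X):
                    ○ open, literals {V=true, W=true, X=true, Y=false}.
                  branch 1.1.2.2.2 (add Z):
                    ○ open, literals {V=true, W=true, Y=false, Z=true}.
      branch 1.2 (add ~Z):
        ~~(~Y | (W & (~V -> (X | Z)))): β-rule — branch into ~Y  //  (W & (~V -> (X | Z))).
          branch 1.2.1 (add ~Y):
            ○ open, literals {V=true, Y=false, Z=false}.
          branch 1.2.2 (add (W & (~V -> (X | Z)))):
            (W & (~V -> (X | Z))): α-rule — add W, (~V -> (X | Z)).
            (~V -> (X | Z)): β-rule — branch into ~~V  //  (X | Z).
              branch 1.2.2.1 (add ~~V):
                ○ open, literals {V=true, W=true, Y=false, Z=false}.
              branch 1.2.2.2 (add (X | Z)):
                (X | Z): β-rule — branch into X  //  Z.
                  branch 1.2.2.2.1 (add X):
                    ○ open, literals {V=true, W=true, X=true, Y=false, Z=false}.
                  branch 1.2.2.2.2 (add Z):
                    × closes — contains both Z and ~Z.
  branch 2 (add ~Y):
    ~(~W & Z): β-rule — branch into ~~W  //  ~Z.
      branch 2.1 (add ~~W):
        ○ open, literals {V=true, W=true, Y=false}.
      branch 2.2 (add ~Z):
        ○ open, literals {V=true, Y=false, Z=false}.
1 branch closed, 9 open.
An open branch gives a countermodel: V=true, W=true, Y=false (unmentioned atoms arbitrary); the premises hold there but the conclusion fails.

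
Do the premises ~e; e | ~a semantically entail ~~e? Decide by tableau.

Initial set: {~e; (e | ~a); ~~~e}.
~~~e: drop double negation, giving ~e.
(e | ~a): β-rule — branch into e  //  ~a.
  branch 1 (add e):
    × closes — contains both e and ~e.
  branch 2 (add ~a):
    ○ open, literals {a=0, e=0}.
1 branch closed, 1 open.
An open branch gives a countermodel: a=0, e=0 (unmentioned atoms arbitrary); the premises hold there but the conclusion fails.

No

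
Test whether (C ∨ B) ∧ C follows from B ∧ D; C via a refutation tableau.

Initial set: {(B ∧ D); C; ¬((C ∨ B) ∧ C)}.
(B ∧ D): α-rule — add B, D.
¬((C ∨ B) ∧ C): β-rule — branch into ¬(C ∨ B)  //  ¬C.
  branch 1 (add ¬(C ∨ B)):
    ¬(C ∨ B): α-rule — add ¬C, ¬B.
    × closes — contains both C and ¬C.
  branch 2 (add ¬C):
    × closes — contains both C and ¬C.
All 2 branches close.
Every branch closed, so the premises entail the conclusion.

Yes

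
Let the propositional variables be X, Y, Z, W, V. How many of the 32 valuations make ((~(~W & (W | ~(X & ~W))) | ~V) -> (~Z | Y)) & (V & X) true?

6

Initial set: {(((~(~W & (W | ~(X & ~W))) | ~V) -> (~Z | Y)) & (V & X))}.
(((~(~W & (W | ~(X & ~W))) | ~V) -> (~Z | Y)) & (V & X)): α-rule — add ((~(~W & (W | ~(X & ~W))) | ~V) -> (~Z | Y)), (V & X).
(V & X): α-rule — add V, X.
((~(~W & (W | ~(X & ~W))) | ~V) -> (~Z | Y)): β-rule — branch into ~(~(~W & (W | ~(X & ~W))) | ~V)  //  (~Z | Y).
  branch 1 (add ~(~(~W & (W | ~(X & ~W))) | ~V)):
    ~(~(~W & (W | ~(X & ~W))) | ~V): α-rule — add ~~(~W & (W | ~(X & ~W))), ~~V.
    ~~(~W & (W | ~(X & ~W))): α-rule — add ~W, (W | ~(X & ~W)).
    (W | ~(X & ~W)): β-rule — branch into W  //  ~(X & ~W).
      branch 1.1 (add W):
        × closes — contains both W and ~W.
      branch 1.2 (add ~(X & ~W)):
        ~(X & ~W): β-rule — branch into ~X  //  ~~W.
          branch 1.2.1 (add ~X):
            × closes — contains both X and ~X.
          branch 1.2.2 (add ~~W):
            × closes — contains both W and ~W.
  branch 2 (add (~Z | Y)):
    (~Z | Y): β-rule — branch into ~Z  //  Y.
      branch 2.1 (add ~Z):
        ○ open, literals {V=T, X=T, Z=F}.
      branch 2.2 (add Y):
        ○ open, literals {V=T, X=T, Y=T}.
3 branches closed, 2 open.
Each open branch fixes some atoms; the unmentioned ones are free. Counting distinct full assignments: branch {V=T, X=T, Z=F} (Y, W) contributes 4 new; branch {V=T, X=T, Y=T} (Z, W) contributes 2 new. Total: 6.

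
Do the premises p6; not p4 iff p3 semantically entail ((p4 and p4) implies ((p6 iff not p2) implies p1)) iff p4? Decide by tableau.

Initial set: {p6; (not p4 iff p3); not (((p4 and p4) implies ((p6 iff not p2) implies p1)) iff p4)}.
(not p4 iff p3): β-rule — branch into not p4, p3  //  not not p4, not p3.
  branch 1 (add not p4, p3):
    not (((p4 and p4) implies ((p6 iff not p2) implies p1)) iff p4): β-rule — branch into ((p4 and p4) implies ((p6 iff not p2) implies p1)), not p4  //  not ((p4 and p4) implies ((p6 iff not p2) implies p1)), p4.
      branch 1.1 (add ((p4 and p4) implies ((p6 iff not p2) implies p1)), not p4):
        ((p4 and p4) implies ((p6 iff not p2) implies p1)): β-rule — branch into not (p4 and p4)  //  ((p6 iff not p2) implies p1).
          branch 1.1.1 (add not (p4 and p4)):
            not (p4 and p4): β-rule — branch into not p4  //  not p4.
              branch 1.1.1.1 (add not p4):
                ○ open, literals {p3=1, p4=0, p6=1}.
              branch 1.1.1.2 (add not p4):
                ○ open, literals {p3=1, p4=0, p6=1}.
          branch 1.1.2 (add ((p6 iff not p2) implies p1)):
            ((p6 iff not p2) implies p1): β-rule — branch into not (p6 iff not p2)  //  p1.
              branch 1.1.2.1 (add not (p6 iff not p2)):
                not (p6 iff not p2): β-rule — branch into p6, not not p2  //  not p6, not p2.
                  branch 1.1.2.1.1 (add p6, not not p2):
                    ○ open, literals {p2=1, p3=1, p4=0, p6=1}.
                  branch 1.1.2.1.2 (add not p6, not p2):
                    × closes — contains both p6 and not p6.
              branch 1.1.2.2 (add p1):
                ○ open, literals {p1=1, p3=1, p4=0, p6=1}.
      branch 1.2 (add not ((p4 and p4) implies ((p6 iff not p2) implies p1)), p4):
        × closes — contains both p4 and not p4.
  branch 2 (add not not p4, not p3):
    not (((p4 and p4) implies ((p6 iff not p2) implies p1)) iff p4): β-rule — branch into ((p4 and p4) implies ((p6 iff not p2) implies p1)), not p4  //  not ((p4 and p4) implies ((p6 iff not p2) implies p1)), p4.
      branch 2.1 (add ((p4 and p4) implies ((p6 iff not p2) implies p1)), not p4):
        × closes — contains both p4 and not p4.
      branch 2.2 (add not ((p4 and p4) implies ((p6 iff not p2) implies p1)), p4):
        not ((p4 and p4) implies ((p6 iff not p2) implies p1)): α-rule — add (p4 and p4), not ((p6 iff not p2) implies p1).
        (p4 and p4): α-rule — add p4, p4.
        not ((p6 iff not p2) implies p1): α-rule — add (p6 iff not p2), not p1.
        (p6 iff not p2): β-rule — branch into p6, not p2  //  not p6, not not p2.
          branch 2.2.1 (add p6, not p2):
            ○ open, literals {p1=0, p2=0, p3=0, p4=1, p6=1}.
          branch 2.2.2 (add not p6, not not p2):
            × closes — contains both p6 and not p6.
4 branches closed, 5 open.
An open branch gives a countermodel: p3=1, p4=0, p6=1 (unmentioned atoms arbitrary); the premises hold there but the conclusion fails.

No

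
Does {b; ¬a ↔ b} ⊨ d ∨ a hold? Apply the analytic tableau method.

No

Initial set: {b; (¬a ↔ b); ¬(d ∨ a)}.
¬(d ∨ a): α-rule — add ¬d, ¬a.
(¬a ↔ b): β-rule — branch into ¬a, b  //  ¬¬a, ¬b.
  branch 1 (add ¬a, b):
    ○ open, literals {a=F, b=T, d=F}.
  branch 2 (add ¬¬a, ¬b):
    × closes — contains both a and ¬a.
1 branch closed, 1 open.
An open branch gives a countermodel: a=F, b=T, d=F (unmentioned atoms arbitrary); the premises hold there but the conclusion fails.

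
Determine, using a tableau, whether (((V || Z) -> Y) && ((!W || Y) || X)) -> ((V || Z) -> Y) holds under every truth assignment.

Assume the negation and expand:
Initial set: {F ((((V || Z) -> Y) && ((!W || Y) || X)) -> ((V || Z) -> Y))}.
F ((((V || Z) -> Y) && ((!W || Y) || X)) -> ((V || Z) -> Y)): α-rule — add T (((V || Z) -> Y) && ((!W || Y) || X)), F ((V || Z) -> Y).
T (((V || Z) -> Y) && ((!W || Y) || X)): α-rule — add T ((V || Z) -> Y), T ((!W || Y) || X).
F ((V || Z) -> Y): α-rule — add T (V || Z), F Y.
T ((V || Z) -> Y): β-rule — branch into F (V || Z)  //  T Y.
  branch 1 (add F (V || Z)):
    F (V || Z): α-rule — add F V, F Z.
    T ((!W || Y) || X): β-rule — branch into T (!W || Y)  //  T X.
      branch 1.1 (add T (!W || Y)):
        T (V || Z): β-rule — branch into T V  //  T Z.
          branch 1.1.1 (add T V):
            × closes — contains both V and !V.
          branch 1.1.2 (add T Z):
            × closes — contains both Z and !Z.
      branch 1.2 (add T X):
        T (V || Z): β-rule — branch into T V  //  T Z.
          branch 1.2.1 (add T V):
            × closes — contains both V and !V.
          branch 1.2.2 (add T Z):
            × closes — contains both Z and !Z.
  branch 2 (add T Y):
    × closes — contains both Y and !Y.
All 5 branches close.
Every branch closed, so the negation is unsatisfiable and the formula is valid.

Valid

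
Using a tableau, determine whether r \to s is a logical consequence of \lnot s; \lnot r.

Initial set: {T \lnot s; T \lnot r; F (r \to s)}.
F (r \to s): α-rule — add T r, F s.
× closes — contains both r and \lnot r.
All 1 branch closes.
Every branch closed, so the premises entail the conclusion.

Yes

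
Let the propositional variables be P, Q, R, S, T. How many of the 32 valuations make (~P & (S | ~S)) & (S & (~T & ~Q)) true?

2

Initial set: {((~P & (S | ~S)) & (S & (~T & ~Q)))}.
((~P & (S | ~S)) & (S & (~T & ~Q))): α-rule — add (~P & (S | ~S)), (S & (~T & ~Q)).
(~P & (S | ~S)): α-rule — add ~P, (S | ~S).
(S & (~T & ~Q)): α-rule — add S, (~T & ~Q).
(~T & ~Q): α-rule — add ~T, ~Q.
(S | ~S): β-rule — branch into S  //  ~S.
  branch 1 (add S):
    ○ open, literals {P=F, Q=F, S=T, T=F}.
  branch 2 (add ~S):
    × closes — contains both S and ~S.
1 branch closed, 1 open.
Each open branch fixes some atoms; the unmentioned ones are free. Counting distinct full assignments: branch {P=F, Q=F, S=T, T=F} (R) contributes 2 new. Total: 2.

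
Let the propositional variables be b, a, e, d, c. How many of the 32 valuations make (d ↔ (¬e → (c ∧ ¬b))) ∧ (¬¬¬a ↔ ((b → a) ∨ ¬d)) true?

6

Initial set: {((d ↔ (¬e → (c ∧ ¬b))) ∧ (¬¬¬a ↔ ((b → a) ∨ ¬d)))}.
((d ↔ (¬e → (c ∧ ¬b))) ∧ (¬¬¬a ↔ ((b → a) ∨ ¬d))): α-rule — add (d ↔ (¬e → (c ∧ ¬b))), (¬¬¬a ↔ ((b → a) ∨ ¬d)).
(d ↔ (¬e → (c ∧ ¬b))): β-rule — branch into d, (¬e → (c ∧ ¬b))  //  ¬d, ¬(¬e → (c ∧ ¬b)).
  branch 1 (add d, (¬e → (c ∧ ¬b))):
    (¬¬¬a ↔ ((b → a) ∨ ¬d)): β-rule — branch into ¬¬¬a, ((b → a) ∨ ¬d)  //  ¬¬¬¬a, ¬((b → a) ∨ ¬d).
      branch 1.1 (add ¬¬¬a, ((b → a) ∨ ¬d)):
        ¬¬¬a: drop double negation, giving ¬a.
        (¬e → (c ∧ ¬b)): β-rule — branch into ¬¬e  //  (c ∧ ¬b).
          branch 1.1.1 (add ¬¬e):
            ((b → a) ∨ ¬d): β-rule — branch into (b → a)  //  ¬d.
              branch 1.1.1.1 (add (b → a)):
                (b → a): β-rule — branch into ¬b  //  a.
                  branch 1.1.1.1.1 (add ¬b):
                    ○ open, literals {a=false, b=false, d=true, e=true}.
                  branch 1.1.1.1.2 (add a):
                    × closes — contains both a and ¬a.
              branch 1.1.1.2 (add ¬d):
                × closes — contains both d and ¬d.
          branch 1.1.2 (add (c ∧ ¬b)):
            (c ∧ ¬b): α-rule — add c, ¬b.
            ((b → a) ∨ ¬d): β-rule — branch into (b → a)  //  ¬d.
              branch 1.1.2.1 (add (b → a)):
                (b → a): β-rule — branch into ¬b  //  a.
                  branch 1.1.2.1.1 (add ¬b):
                    ○ open, literals {a=false, b=false, c=true, d=true}.
                  branch 1.1.2.1.2 (add a):
                    × closes — contains both a and ¬a.
              branch 1.1.2.2 (add ¬d):
                × closes — contains both d and ¬d.
      branch 1.2 (add ¬¬¬¬a, ¬((b → a) ∨ ¬d)):
        ¬¬¬¬a: drop double negation, giving ¬¬a.
        ¬((b → a) ∨ ¬d): α-rule — add ¬(b → a), ¬¬d.
        ¬(b → a): α-rule — add b, ¬a.
        × closes — contains both a and ¬a.
  branch 2 (add ¬d, ¬(¬e → (c ∧ ¬b))):
    ¬(¬e → (c ∧ ¬b)): α-rule — add ¬e, ¬(c ∧ ¬b).
    (¬¬¬a ↔ ((b → a) ∨ ¬d)): β-rule — branch into ¬¬¬a, ((b → a) ∨ ¬d)  //  ¬¬¬¬a, ¬((b → a) ∨ ¬d).
      branch 2.1 (add ¬¬¬a, ((b → a) ∨ ¬d)):
        ¬¬¬a: drop double negation, giving ¬a.
        ¬(c ∧ ¬b): β-rule — branch into ¬c  //  ¬¬b.
          branch 2.1.1 (add ¬c):
            ((b → a) ∨ ¬d): β-rule — branch into (b → a)  //  ¬d.
              branch 2.1.1.1 (add (b → a)):
                (b → a): β-rule — branch into ¬b  //  a.
                  branch 2.1.1.1.1 (add ¬b):
                    ○ open, literals {a=false, b=false, c=false, d=false, e=false}.
                  branch 2.1.1.1.2 (add a):
                    × closes — contains both a and ¬a.
              branch 2.1.1.2 (add ¬d):
                ○ open, literals {a=false, c=false, d=false, e=false}.
          branch 2.1.2 (add ¬¬b):
            ((b → a) ∨ ¬d): β-rule — branch into (b → a)  //  ¬d.
              branch 2.1.2.1 (add (b → a)):
                (b → a): β-rule — branch into ¬b  //  a.
                  branch 2.1.2.1.1 (add ¬b):
                    × closes — contains both b and ¬b.
                  branch 2.1.2.1.2 (add a):
                    × closes — contains both a and ¬a.
              branch 2.1.2.2 (add ¬d):
                ○ open, literals {a=false, b=true, d=false, e=false}.
      branch 2.2 (add ¬¬¬¬a, ¬((b → a) ∨ ¬d)):
        ¬¬¬¬a: drop double negation, giving ¬¬a.
        ¬((b → a) ∨ ¬d): α-rule — add ¬(b → a), ¬¬d.
        × closes — contains both d and ¬d.
9 branches closed, 5 open.
Each open branch fixes some atoms; the unmentioned ones are free. Counting distinct full assignments: branch {a=false, b=false, d=true, e=true} (c) contributes 2 new; branch {a=false, b=false, c=true, d=true} (e) contributes 1 new; branch {a=false, b=false, c=false, d=false, e=false} (none free) contributes 1 new; branch {a=false, c=false, d=false, e=false} (b) contributes 1 new; branch {a=false, b=true, d=false, e=false} (c) contributes 1 new. Total: 6.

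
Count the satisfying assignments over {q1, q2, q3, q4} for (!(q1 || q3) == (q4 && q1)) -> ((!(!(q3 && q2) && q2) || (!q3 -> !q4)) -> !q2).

12

Initial set: {T ((!(q1 || q3) == (q4 && q1)) -> ((!(!(q3 && q2) && q2) || (!q3 -> !q4)) -> !q2))}.
T ((!(q1 || q3) == (q4 && q1)) -> ((!(!(q3 && q2) && q2) || (!q3 -> !q4)) -> !q2)): β-rule — branch into F (!(q1 || q3) == (q4 && q1))  //  T ((!(!(q3 && q2) && q2) || (!q3 -> !q4)) -> !q2).
  branch 1 (add F (!(q1 || q3) == (q4 && q1))):
    F (!(q1 || q3) == (q4 && q1)): β-rule — branch into T !(q1 || q3), F (q4 && q1)  //  F !(q1 || q3), T (q4 && q1).
      branch 1.1 (add T !(q1 || q3), F (q4 && q1)):
        T !(q1 || q3): α-rule — add F q1, F q3.
        F (q4 && q1): β-rule — branch into F q4  //  F q1.
          branch 1.1.1 (add F q4):
            ○ open, literals {q1=false, q3=false, q4=false}.
          branch 1.1.2 (add F q1):
            ○ open, literals {q1=false, q3=false}.
      branch 1.2 (add F !(q1 || q3), T (q4 && q1)):
        T (q4 && q1): α-rule — add T q4, T q1.
        F !(q1 || q3): β-rule — branch into T q1  //  T q3.
          branch 1.2.1 (add T q1):
            ○ open, literals {q1=true, q4=true}.
          branch 1.2.2 (add T q3):
            ○ open, literals {q1=true, q3=true, q4=true}.
  branch 2 (add T ((!(!(q3 && q2) && q2) || (!q3 -> !q4)) -> !q2)):
    T ((!(!(q3 && q2) && q2) || (!q3 -> !q4)) -> !q2): β-rule — branch into F (!(!(q3 && q2) && q2) || (!q3 -> !q4))  //  T !q2.
      branch 2.1 (add F (!(!(q3 && q2) && q2) || (!q3 -> !q4))):
        F (!(!(q3 && q2) && q2) || (!q3 -> !q4)): α-rule — add F !(!(q3 && q2) && q2), F (!q3 -> !q4).
        F !(!(q3 && q2) && q2): α-rule — add T !(q3 && q2), T q2.
        F (!q3 -> !q4): α-rule — add T !q3, F !q4.
        T !(q3 && q2): β-rule — branch into F q3  //  F q2.
          branch 2.1.1 (add F q3):
            ○ open, literals {q2=true, q3=false, q4=true}.
          branch 2.1.2 (add F q2):
            × closes — contains both q2 and !q2.
      branch 2.2 (add T !q2):
        ○ open, literals {q2=false}.
1 branch closed, 6 open.
Each open branch fixes some atoms; the unmentioned ones are free. Counting distinct full assignments: branch {q1=false, q3=false, q4=false} (q2) contributes 2 new; branch {q1=false, q3=false} (q2, q4) contributes 2 new; branch {q1=true, q4=true} (q2, q3) contributes 4 new; branch {q1=true, q3=true, q4=true} (q2) contributes 0 new; branch {q2=true, q3=false, q4=true} (q1) contributes 0 new; branch {q2=false} (q1, q3, q4) contributes 4 new. Total: 12.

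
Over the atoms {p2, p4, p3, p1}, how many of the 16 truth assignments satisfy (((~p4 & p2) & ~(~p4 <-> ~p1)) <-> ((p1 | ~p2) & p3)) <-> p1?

6

Initial set: {((((~p4 & p2) & ~(~p4 <-> ~p1)) <-> ((p1 | ~p2) & p3)) <-> p1)}.
((((~p4 & p2) & ~(~p4 <-> ~p1)) <-> ((p1 | ~p2) & p3)) <-> p1): β-rule — branch into (((~p4 & p2) & ~(~p4 <-> ~p1)) <-> ((p1 | ~p2) & p3)), p1  //  ~(((~p4 & p2) & ~(~p4 <-> ~p1)) <-> ((p1 | ~p2) & p3)), ~p1.
  branch 1 (add (((~p4 & p2) & ~(~p4 <-> ~p1)) <-> ((p1 | ~p2) & p3)), p1):
    (((~p4 & p2) & ~(~p4 <-> ~p1)) <-> ((p1 | ~p2) & p3)): β-rule — branch into ((~p4 & p2) & ~(~p4 <-> ~p1)), ((p1 | ~p2) & p3)  //  ~((~p4 & p2) & ~(~p4 <-> ~p1)), ~((p1 | ~p2) & p3).
      branch 1.1 (add ((~p4 & p2) & ~(~p4 <-> ~p1)), ((p1 | ~p2) & p3)):
        ((~p4 & p2) & ~(~p4 <-> ~p1)): α-rule — add (~p4 & p2), ~(~p4 <-> ~p1).
        ((p1 | ~p2) & p3): α-rule — add (p1 | ~p2), p3.
        (~p4 & p2): α-rule — add ~p4, p2.
        ~(~p4 <-> ~p1): β-rule — branch into ~p4, ~~p1  //  ~~p4, ~p1.
          branch 1.1.1 (add ~p4, ~~p1):
            (p1 | ~p2): β-rule — branch into p1  //  ~p2.
              branch 1.1.1.1 (add p1):
                ○ open, literals {p1=true, p2=true, p3=true, p4=false}.
              branch 1.1.1.2 (add ~p2):
                × closes — contains both p2 and ~p2.
          branch 1.1.2 (add ~~p4, ~p1):
            × closes — contains both p4 and ~p4.
      branch 1.2 (add ~((~p4 & p2) & ~(~p4 <-> ~p1)), ~((p1 | ~p2) & p3)):
        ~((~p4 & p2) & ~(~p4 <-> ~p1)): β-rule — branch into ~(~p4 & p2)  //  ~~(~p4 <-> ~p1).
          branch 1.2.1 (add ~(~p4 & p2)):
            ~((p1 | ~p2) & p3): β-rule — branch into ~(p1 | ~p2)  //  ~p3.
              branch 1.2.1.1 (add ~(p1 | ~p2)):
                ~(p1 | ~p2): α-rule — add ~p1, ~~p2.
                × closes — contains both p1 and ~p1.
              branch 1.2.1.2 (add ~p3):
                ~(~p4 & p2): β-rule — branch into ~~p4  //  ~p2.
                  branch 1.2.1.2.1 (add ~~p4):
                    ○ open, literals {p1=true, p3=false, p4=true}.
                  branch 1.2.1.2.2 (add ~p2):
                    ○ open, literals {p1=true, p2=false, p3=false}.
          branch 1.2.2 (add ~~(~p4 <-> ~p1)):
            ~((p1 | ~p2) & p3): β-rule — branch into ~(p1 | ~p2)  //  ~p3.
              branch 1.2.2.1 (add ~(p1 | ~p2)):
                ~(p1 | ~p2): α-rule — add ~p1, ~~p2.
                × closes — contains both p1 and ~p1.
              branch 1.2.2.2 (add ~p3):
                ~~(~p4 <-> ~p1): β-rule — branch into ~p4, ~p1  //  ~~p4, ~~p1.
                  branch 1.2.2.2.1 (add ~p4, ~p1):
                    × closes — contains both p1 and ~p1.
                  branch 1.2.2.2.2 (add ~~p4, ~~p1):
                    ○ open, literals {p1=true, p3=false, p4=true}.
  branch 2 (add ~(((~p4 & p2) & ~(~p4 <-> ~p1)) <-> ((p1 | ~p2) & p3)), ~p1):
    ~(((~p4 & p2) & ~(~p4 <-> ~p1)) <-> ((p1 | ~p2) & p3)): β-rule — branch into ((~p4 & p2) & ~(~p4 <-> ~p1)), ~((p1 | ~p2) & p3)  //  ~((~p4 & p2) & ~(~p4 <-> ~p1)), ((p1 | ~p2) & p3).
      branch 2.1 (add ((~p4 & p2) & ~(~p4 <-> ~p1)), ~((p1 | ~p2) & p3)):
        ((~p4 & p2) & ~(~p4 <-> ~p1)): α-rule — add (~p4 & p2), ~(~p4 <-> ~p1).
        (~p4 & p2): α-rule — add ~p4, p2.
        ~((p1 | ~p2) & p3): β-rule — branch into ~(p1 | ~p2)  //  ~p3.
          branch 2.1.1 (add ~(p1 | ~p2)):
            ~(p1 | ~p2): α-rule — add ~p1, ~~p2.
            ~(~p4 <-> ~p1): β-rule — branch into ~p4, ~~p1  //  ~~p4, ~p1.
              branch 2.1.1.1 (add ~p4, ~~p1):
                × closes — contains both p1 and ~p1.
              branch 2.1.1.2 (add ~~p4, ~p1):
                × closes — contains both p4 and ~p4.
          branch 2.1.2 (add ~p3):
            ~(~p4 <-> ~p1): β-rule — branch into ~p4, ~~p1  //  ~~p4, ~p1.
              branch 2.1.2.1 (add ~p4, ~~p1):
                × closes — contains both p1 and ~p1.
              branch 2.1.2.2 (add ~~p4, ~p1):
                × closes — contains both p4 and ~p4.
      branch 2.2 (add ~((~p4 & p2) & ~(~p4 <-> ~p1)), ((p1 | ~p2) & p3)):
        ((p1 | ~p2) & p3): α-rule — add (p1 | ~p2), p3.
        ~((~p4 & p2) & ~(~p4 <-> ~p1)): β-rule — branch into ~(~p4 & p2)  //  ~~(~p4 <-> ~p1).
          branch 2.2.1 (add ~(~p4 & p2)):
            (p1 | ~p2): β-rule — branch into p1  //  ~p2.
              branch 2.2.1.1 (add p1):
                × closes — contains both p1 and ~p1.
              branch 2.2.1.2 (add ~p2):
                ~(~p4 & p2): β-rule — branch into ~~p4  //  ~p2.
                  branch 2.2.1.2.1 (add ~~p4):
                    ○ open, literals {p1=false, p2=false, p3=true, p4=true}.
                  branch 2.2.1.2.2 (add ~p2):
                    ○ open, literals {p1=false, p2=false, p3=true}.
          branch 2.2.2 (add ~~(~p4 <-> ~p1)):
            (p1 | ~p2): β-rule — branch into p1  //  ~p2.
              branch 2.2.2.1 (add p1):
                × closes — contains both p1 and ~p1.
              branch 2.2.2.2 (add ~p2):
                ~~(~p4 <-> ~p1): β-rule — branch into ~p4, ~p1  //  ~~p4, ~~p1.
                  branch 2.2.2.2.1 (add ~p4, ~p1):
                    ○ open, literals {p1=false, p2=false, p3=true, p4=false}.
                  branch 2.2.2.2.2 (add ~~p4, ~~p1):
                    × closes — contains both p1 and ~p1.
12 branches closed, 7 open.
Each open branch fixes some atoms; the unmentioned ones are free. Counting distinct full assignments: branch {p1=true, p2=true, p3=true, p4=false} (none free) contributes 1 new; branch {p1=true, p3=false, p4=true} (p2) contributes 2 new; branch {p1=true, p2=false, p3=false} (p4) contributes 1 new; branch {p1=true, p3=false, p4=true} (p2) contributes 0 new; branch {p1=false, p2=false, p3=true, p4=true} (none free) contributes 1 new; branch {p1=false, p2=false, p3=true} (p4) contributes 1 new; branch {p1=false, p2=false, p3=true, p4=false} (none free) contributes 0 new. Total: 6.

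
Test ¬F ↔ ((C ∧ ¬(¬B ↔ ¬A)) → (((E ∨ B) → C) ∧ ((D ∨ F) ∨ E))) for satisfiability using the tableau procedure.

Satisfiable

Initial set: {T (¬F ↔ ((C ∧ ¬(¬B ↔ ¬A)) → (((E ∨ B) → C) ∧ ((D ∨ F) ∨ E))))}.
T (¬F ↔ ((C ∧ ¬(¬B ↔ ¬A)) → (((E ∨ B) → C) ∧ ((D ∨ F) ∨ E)))): β-rule — branch into T ¬F, T ((C ∧ ¬(¬B ↔ ¬A)) → (((E ∨ B) → C) ∧ ((D ∨ F) ∨ E)))  //  F ¬F, F ((C ∧ ¬(¬B ↔ ¬A)) → (((E ∨ B) → C) ∧ ((D ∨ F) ∨ E))).
  branch 1 (add T ¬F, T ((C ∧ ¬(¬B ↔ ¬A)) → (((E ∨ B) → C) ∧ ((D ∨ F) ∨ E)))):
    T ((C ∧ ¬(¬B ↔ ¬A)) → (((E ∨ B) → C) ∧ ((D ∨ F) ∨ E))): β-rule — branch into F (C ∧ ¬(¬B ↔ ¬A))  //  T (((E ∨ B) → C) ∧ ((D ∨ F) ∨ E)).
      branch 1.1 (add F (C ∧ ¬(¬B ↔ ¬A))):
        F (C ∧ ¬(¬B ↔ ¬A)): β-rule — branch into F C  //  F ¬(¬B ↔ ¬A).
          branch 1.1.1 (add F C):
            ○ open, literals {C=false, F=false}.
          branch 1.1.2 (add F ¬(¬B ↔ ¬A)):
            F ¬(¬B ↔ ¬A): β-rule — branch into T ¬B, T ¬A  //  F ¬B, F ¬A.
              branch 1.1.2.1 (add T ¬B, T ¬A):
                ○ open, literals {A=false, B=false, F=false}.
              branch 1.1.2.2 (add F ¬B, F ¬A):
                ○ open, literals {A=true, B=true, F=false}.
      branch 1.2 (add T (((E ∨ B) → C) ∧ ((D ∨ F) ∨ E))):
        T (((E ∨ B) → C) ∧ ((D ∨ F) ∨ E)): α-rule — add T ((E ∨ B) → C), T ((D ∨ F) ∨ E).
        T ((E ∨ B) → C): β-rule — branch into F (E ∨ B)  //  T C.
          branch 1.2.1 (add F (E ∨ B)):
            F (E ∨ B): α-rule — add F E, F B.
            T ((D ∨ F) ∨ E): β-rule — branch into T (D ∨ F)  //  T E.
              branch 1.2.1.1 (add T (D ∨ F)):
                T (D ∨ F): β-rule — branch into T D  //  T F.
                  branch 1.2.1.1.1 (add T D):
                    ○ open, literals {B=false, D=true, E=false, F=false}.
                  branch 1.2.1.1.2 (add T F):
                    × closes — contains both F and ¬F.
              branch 1.2.1.2 (add T E):
                × closes — contains both E and ¬E.
          branch 1.2.2 (add T C):
            T ((D ∨ F) ∨ E): β-rule — branch into T (D ∨ F)  //  T E.
              branch 1.2.2.1 (add T (D ∨ F)):
                T (D ∨ F): β-rule — branch into T D  //  T F.
                  branch 1.2.2.1.1 (add T D):
                    ○ open, literals {C=true, D=true, F=false}.
                  branch 1.2.2.1.2 (add T F):
                    × closes — contains both F and ¬F.
              branch 1.2.2.2 (add T E):
                ○ open, literals {C=true, E=true, F=false}.
  branch 2 (add F ¬F, F ((C ∧ ¬(¬B ↔ ¬A)) → (((E ∨ B) → C) ∧ ((D ∨ F) ∨ E)))):
    F ((C ∧ ¬(¬B ↔ ¬A)) → (((E ∨ B) → C) ∧ ((D ∨ F) ∨ E))): α-rule — add T (C ∧ ¬(¬B ↔ ¬A)), F (((E ∨ B) → C) ∧ ((D ∨ F) ∨ E)).
    T (C ∧ ¬(¬B ↔ ¬A)): α-rule — add T C, T ¬(¬B ↔ ¬A).
    F (((E ∨ B) → C) ∧ ((D ∨ F) ∨ E)): β-rule — branch into F ((E ∨ B) → C)  //  F ((D ∨ F) ∨ E).
      branch 2.1 (add F ((E ∨ B) → C)):
        F ((E ∨ B) → C): α-rule — add T (E ∨ B), F C.
        × closes — contains both C and ¬C.
      branch 2.2 (add F ((D ∨ F) ∨ E)):
        F ((D ∨ F) ∨ E): α-rule — add F (D ∨ F), F E.
        F (D ∨ F): α-rule — add F D, F F.
        × closes — contains both F and ¬F.
5 branches closed, 6 open.
An open branch gives a satisfying assignment: C=false, F=false.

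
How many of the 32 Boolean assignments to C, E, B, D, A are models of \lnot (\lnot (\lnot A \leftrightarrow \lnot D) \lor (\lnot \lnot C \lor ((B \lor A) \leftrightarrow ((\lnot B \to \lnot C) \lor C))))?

Initial set: {\lnot (\lnot (\lnot A \leftrightarrow \lnot D) \lor (\lnot \lnot C \lor ((B \lor A) \leftrightarrow ((\lnot B \to \lnot C) \lor C))))}.
\lnot (\lnot (\lnot A \leftrightarrow \lnot D) \lor (\lnot \lnot C \lor ((B \lor A) \leftrightarrow ((\lnot B \to \lnot C) \lor C)))): α-rule — add \lnot \lnot (\lnot A \leftrightarrow \lnot D), \lnot (\lnot \lnot C \lor ((B \lor A) \leftrightarrow ((\lnot B \to \lnot C) \lor C))).
\lnot (\lnot \lnot C \lor ((B \lor A) \leftrightarrow ((\lnot B \to \lnot C) \lor C))): α-rule — add \lnot \lnot \lnot C, \lnot ((B \lor A) \leftrightarrow ((\lnot B \to \lnot C) \lor C)).
\lnot \lnot \lnot C: drop double negation, giving \lnot C.
\lnot \lnot (\lnot A \leftrightarrow \lnot D): β-rule — branch into \lnot A, \lnot D  //  \lnot \lnot A, \lnot \lnot D.
  branch 1 (add \lnot A, \lnot D):
    \lnot ((B \lor A) \leftrightarrow ((\lnot B \to \lnot C) \lor C)): β-rule — branch into (B \lor A), \lnot ((\lnot B \to \lnot C) \lor C)  //  \lnot (B \lor A), ((\lnot B \to \lnot C) \lor C).
      branch 1.1 (add (B \lor A), \lnot ((\lnot B \to \lnot C) \lor C)):
        \lnot ((\lnot B \to \lnot C) \lor C): α-rule — add \lnot (\lnot B \to \lnot C), \lnot C.
        \lnot (\lnot B \to \lnot C): α-rule — add \lnot B, \lnot \lnot C.
        × closes — contains both C and \lnot C.
      branch 1.2 (add \lnot (B \lor A), ((\lnot B \to \lnot C) \lor C)):
        \lnot (B \lor A): α-rule — add \lnot B, \lnot A.
        ((\lnot B \to \lnot C) \lor C): β-rule — branch into (\lnot B \to \lnot C)  //  C.
          branch 1.2.1 (add (\lnot B \to \lnot C)):
            (\lnot B \to \lnot C): β-rule — branch into \lnot \lnot B  //  \lnot C.
              branch 1.2.1.1 (add \lnot \lnot B):
                × closes — contains both B and \lnot B.
              branch 1.2.1.2 (add \lnot C):
                ○ open, literals {A=0, B=0, C=0, D=0}.
          branch 1.2.2 (add C):
            × closes — contains both C and \lnot C.
  branch 2 (add \lnot \lnot A, \lnot \lnot D):
    \lnot ((B \lor A) \leftrightarrow ((\lnot B \to \lnot C) \lor C)): β-rule — branch into (B \lor A), \lnot ((\lnot B \to \lnot C) \lor C)  //  \lnot (B \lor A), ((\lnot B \to \lnot C) \lor C).
      branch 2.1 (add (B \lor A), \lnot ((\lnot B \to \lnot C) \lor C)):
        \lnot ((\lnot B \to \lnot C) \lor C): α-rule — add \lnot (\lnot B \to \lnot C), \lnot C.
        \lnot (\lnot B \to \lnot C): α-rule — add \lnot B, \lnot \lnot C.
        × closes — contains both C and \lnot C.
      branch 2.2 (add \lnot (B \lor A), ((\lnot B \to \lnot C) \lor C)):
        \lnot (B \lor A): α-rule — add \lnot B, \lnot A.
        × closes — contains both A and \lnot A.
5 branches closed, 1 open.
Each open branch fixes some atoms; the unmentioned ones are free. Counting distinct full assignments: branch {A=0, B=0, C=0, D=0} (E) contributes 2 new. Total: 2.

2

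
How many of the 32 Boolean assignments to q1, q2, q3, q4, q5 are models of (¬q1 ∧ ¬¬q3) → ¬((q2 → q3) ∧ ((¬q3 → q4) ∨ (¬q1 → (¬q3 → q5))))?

24

Initial set: {((¬q1 ∧ ¬¬q3) → ¬((q2 → q3) ∧ ((¬q3 → q4) ∨ (¬q1 → (¬q3 → q5)))))}.
((¬q1 ∧ ¬¬q3) → ¬((q2 → q3) ∧ ((¬q3 → q4) ∨ (¬q1 → (¬q3 → q5))))): β-rule — branch into ¬(¬q1 ∧ ¬¬q3)  //  ¬((q2 → q3) ∧ ((¬q3 → q4) ∨ (¬q1 → (¬q3 → q5)))).
  branch 1 (add ¬(¬q1 ∧ ¬¬q3)):
    ¬(¬q1 ∧ ¬¬q3): β-rule — branch into ¬¬q1  //  ¬¬¬q3.
      branch 1.1 (add ¬¬q1):
        ○ open, literals {q1=T}.
      branch 1.2 (add ¬¬¬q3):
        ¬¬¬q3: drop double negation, giving ¬q3.
        ○ open, literals {q3=F}.
  branch 2 (add ¬((q2 → q3) ∧ ((¬q3 → q4) ∨ (¬q1 → (¬q3 → q5))))):
    ¬((q2 → q3) ∧ ((¬q3 → q4) ∨ (¬q1 → (¬q3 → q5)))): β-rule — branch into ¬(q2 → q3)  //  ¬((¬q3 → q4) ∨ (¬q1 → (¬q3 → q5))).
      branch 2.1 (add ¬(q2 → q3)):
        ¬(q2 → q3): α-rule — add q2, ¬q3.
        ○ open, literals {q2=T, q3=F}.
      branch 2.2 (add ¬((¬q3 → q4) ∨ (¬q1 → (¬q3 → q5)))):
        ¬((¬q3 → q4) ∨ (¬q1 → (¬q3 → q5))): α-rule — add ¬(¬q3 → q4), ¬(¬q1 → (¬q3 → q5)).
        ¬(¬q3 → q4): α-rule — add ¬q3, ¬q4.
        ¬(¬q1 → (¬q3 → q5)): α-rule — add ¬q1, ¬(¬q3 → q5).
        ¬(¬q3 → q5): α-rule — add ¬q3, ¬q5.
        ○ open, literals {q1=F, q3=F, q4=F, q5=F}.
0 branches closed, 4 open.
Each open branch fixes some atoms; the unmentioned ones are free. Counting distinct full assignments: branch {q1=T} (q2, q3, q4, q5) contributes 16 new; branch {q3=F} (q1, q2, q4, q5) contributes 8 new; branch {q2=T, q3=F} (q1, q4, q5) contributes 0 new; branch {q1=F, q3=F, q4=F, q5=F} (q2) contributes 0 new. Total: 24.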